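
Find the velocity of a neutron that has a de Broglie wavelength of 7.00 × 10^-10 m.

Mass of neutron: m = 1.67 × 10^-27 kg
5.67 × 10^2 m/s

From the de Broglie relation λ = h/(mv), we solve for v:

v = h/(mλ)
v = (6.626 × 10^-34 J·s) / (1.67 × 10^-27 kg × 7.00 × 10^-10 m)
v = 5.67 × 10^2 m/s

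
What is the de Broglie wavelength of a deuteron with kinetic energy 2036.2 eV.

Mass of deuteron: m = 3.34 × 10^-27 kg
4.49 × 10^-13 m

Using λ = h/√(2mKE):

First convert KE to Joules: KE = 2036.2 eV = 3.262 × 10^-16 J

λ = h/√(2mKE)
λ = (6.626 × 10^-34 J·s) / √(2 × 3.34 × 10^-27 kg × 3.262 × 10^-16 J)
λ = 4.49 × 10^-13 m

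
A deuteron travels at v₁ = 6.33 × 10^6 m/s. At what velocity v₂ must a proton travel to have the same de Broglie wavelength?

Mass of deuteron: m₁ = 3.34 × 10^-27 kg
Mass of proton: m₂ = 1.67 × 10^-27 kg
v₂ = 1.27 × 10^7 m/s

For equal de Broglie wavelengths: λ₁ = λ₂

h/(m₁v₁) = h/(m₂v₂)
m₁v₁ = m₂v₂
v₂ = v₁ · (m₁/m₂)

v₂ = 6.33 × 10^6 m/s × (3.34 × 10^-27 kg / 1.67 × 10^-27 kg)
v₂ = 1.27 × 10^7 m/s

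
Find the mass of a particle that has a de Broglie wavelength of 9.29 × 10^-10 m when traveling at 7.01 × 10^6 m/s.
1.02 × 10^-31 kg

From the de Broglie relation λ = h/(mv), we solve for m:

m = h/(λv)
m = (6.626 × 10^-34 J·s) / (9.29 × 10^-10 m × 7.01 × 10^6 m/s)
m = 1.02 × 10^-31 kg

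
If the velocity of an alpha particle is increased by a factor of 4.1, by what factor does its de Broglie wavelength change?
The wavelength decreases by a factor of 4.1.

From λ = h/(mv), the wavelength is inversely proportional to velocity:

λ ∝ 1/v

If v → 4.1v, then λ → λ/4.1

When velocity is increased by a factor of 4.1, the wavelength decreases by a factor of 4.1.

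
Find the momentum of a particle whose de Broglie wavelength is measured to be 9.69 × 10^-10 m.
6.84 × 10^-25 kg·m/s

From the de Broglie relation λ = h/p, we solve for p:

p = h/λ
p = (6.626 × 10^-34 J·s) / (9.69 × 10^-10 m)
p = 6.84 × 10^-25 kg·m/s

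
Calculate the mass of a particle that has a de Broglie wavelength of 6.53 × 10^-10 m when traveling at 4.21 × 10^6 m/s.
2.41 × 10^-31 kg

From the de Broglie relation λ = h/(mv), we solve for m:

m = h/(λv)
m = (6.626 × 10^-34 J·s) / (6.53 × 10^-10 m × 4.21 × 10^6 m/s)
m = 2.41 × 10^-31 kg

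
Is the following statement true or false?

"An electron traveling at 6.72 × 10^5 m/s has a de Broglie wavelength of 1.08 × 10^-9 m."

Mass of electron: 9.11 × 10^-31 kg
True

The claim is correct.

Using λ = h/(mv):
λ = (6.626 × 10^-34 J·s) / (9.11 × 10^-31 kg × 6.72 × 10^5 m/s)
λ = 1.08 × 10^-9 m

This matches the claimed value.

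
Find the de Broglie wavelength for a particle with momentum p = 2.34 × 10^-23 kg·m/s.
2.83 × 10^-11 m

Using the de Broglie relation λ = h/p:

λ = h/p
λ = (6.626 × 10^-34 J·s) / (2.34 × 10^-23 kg·m/s)
λ = 2.83 × 10^-11 m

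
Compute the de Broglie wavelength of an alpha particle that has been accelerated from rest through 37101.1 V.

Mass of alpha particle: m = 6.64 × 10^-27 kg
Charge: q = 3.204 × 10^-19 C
5.27 × 10^-14 m

When a particle is accelerated through voltage V, it gains kinetic energy KE = qV.

The de Broglie wavelength is then λ = h/√(2mqV):

λ = h/√(2mqV)
λ = (6.626 × 10^-34 J·s) / √(2 × 6.64 × 10^-27 kg × 3.204 × 10^-19 C × 37101.1 V)
λ = 5.27 × 10^-14 m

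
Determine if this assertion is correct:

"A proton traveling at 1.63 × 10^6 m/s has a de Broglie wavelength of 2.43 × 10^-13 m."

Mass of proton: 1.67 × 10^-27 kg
True

The claim is correct.

Using λ = h/(mv):
λ = (6.626 × 10^-34 J·s) / (1.67 × 10^-27 kg × 1.63 × 10^6 m/s)
λ = 2.43 × 10^-13 m

This matches the claimed value.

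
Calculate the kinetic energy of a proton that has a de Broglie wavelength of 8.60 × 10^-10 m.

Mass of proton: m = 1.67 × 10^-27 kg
1.78 × 10^-22 J (or 1.11 × 10^-3 eV)

From λ = h/√(2mKE), we solve for KE:

λ² = h²/(2mKE)
KE = h²/(2mλ²)
KE = (6.626 × 10^-34 J·s)² / (2 × 1.67 × 10^-27 kg × (8.60 × 10^-10 m)²)
KE = 1.78 × 10^-22 J
KE = 1.11 × 10^-3 eV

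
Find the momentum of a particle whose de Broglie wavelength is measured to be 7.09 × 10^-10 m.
9.35 × 10^-25 kg·m/s

From the de Broglie relation λ = h/p, we solve for p:

p = h/λ
p = (6.626 × 10^-34 J·s) / (7.09 × 10^-10 m)
p = 9.35 × 10^-25 kg·m/s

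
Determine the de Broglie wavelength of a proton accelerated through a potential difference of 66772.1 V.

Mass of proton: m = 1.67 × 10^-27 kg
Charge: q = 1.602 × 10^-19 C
1.11 × 10^-13 m

When a particle is accelerated through voltage V, it gains kinetic energy KE = qV.

The de Broglie wavelength is then λ = h/√(2mqV):

λ = h/√(2mqV)
λ = (6.626 × 10^-34 J·s) / √(2 × 1.67 × 10^-27 kg × 1.602 × 10^-19 C × 66772.1 V)
λ = 1.11 × 10^-13 m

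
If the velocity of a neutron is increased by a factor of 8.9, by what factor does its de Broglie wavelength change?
The wavelength decreases by a factor of 8.9.

From λ = h/(mv), the wavelength is inversely proportional to velocity:

λ ∝ 1/v

If v → 8.9v, then λ → λ/8.9

When velocity is increased by a factor of 8.9, the wavelength decreases by a factor of 8.9.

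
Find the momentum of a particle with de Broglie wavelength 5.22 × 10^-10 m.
1.27 × 10^-24 kg·m/s

From the de Broglie relation λ = h/p, we solve for p:

p = h/λ
p = (6.626 × 10^-34 J·s) / (5.22 × 10^-10 m)
p = 1.27 × 10^-24 kg·m/s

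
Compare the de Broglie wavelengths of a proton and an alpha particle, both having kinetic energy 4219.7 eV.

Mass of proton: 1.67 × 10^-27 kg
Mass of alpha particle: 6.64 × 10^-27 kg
The proton has the longer wavelength.

Using λ = h/√(2mKE):

For proton: λ₁ = h/√(2m₁KE) = 4.41 × 10^-13 m
For alpha particle: λ₂ = h/√(2m₂KE) = 2.21 × 10^-13 m

Since λ ∝ 1/√m at constant kinetic energy, the lighter particle has the longer wavelength.

The proton has the longer de Broglie wavelength.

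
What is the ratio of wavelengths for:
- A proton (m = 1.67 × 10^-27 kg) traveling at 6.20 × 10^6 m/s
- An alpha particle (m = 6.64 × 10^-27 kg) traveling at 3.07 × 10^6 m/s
λ₁/λ₂ = 1.97

Using λ = h/(mv):

λ₁ = h/(m₁v₁) = 6.40 × 10^-14 m
λ₂ = h/(m₂v₂) = 3.25 × 10^-14 m

Ratio λ₁/λ₂ = (m₂v₂)/(m₁v₁)
         = (6.64 × 10^-27 kg × 3.07 × 10^6 m/s) / (1.67 × 10^-27 kg × 6.20 × 10^6 m/s)
         = 1.97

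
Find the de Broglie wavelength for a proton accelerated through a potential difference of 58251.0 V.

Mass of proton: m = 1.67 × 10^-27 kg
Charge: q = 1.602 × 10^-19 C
1.19 × 10^-13 m

When a particle is accelerated through voltage V, it gains kinetic energy KE = qV.

The de Broglie wavelength is then λ = h/√(2mqV):

λ = h/√(2mqV)
λ = (6.626 × 10^-34 J·s) / √(2 × 1.67 × 10^-27 kg × 1.602 × 10^-19 C × 58251.0 V)
λ = 1.19 × 10^-13 m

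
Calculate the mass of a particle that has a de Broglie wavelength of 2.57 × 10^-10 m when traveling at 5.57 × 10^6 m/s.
4.63 × 10^-31 kg

From the de Broglie relation λ = h/(mv), we solve for m:

m = h/(λv)
m = (6.626 × 10^-34 J·s) / (2.57 × 10^-10 m × 5.57 × 10^6 m/s)
m = 4.63 × 10^-31 kg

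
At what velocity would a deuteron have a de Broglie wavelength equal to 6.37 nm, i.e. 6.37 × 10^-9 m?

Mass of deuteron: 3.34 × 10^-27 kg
3.11 × 10^1 m/s

From λ = h/(mv), solve for v:

v = h/(mλ)
v = (6.626 × 10^-34 J·s) / (3.34 × 10^-27 kg × 6.37 × 10^-9 m)
v = 3.11 × 10^1 m/s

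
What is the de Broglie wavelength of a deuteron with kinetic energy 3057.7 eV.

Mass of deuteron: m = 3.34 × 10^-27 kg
3.66 × 10^-13 m

Using λ = h/√(2mKE):

First convert KE to Joules: KE = 3057.7 eV = 4.899 × 10^-16 J

λ = h/√(2mKE)
λ = (6.626 × 10^-34 J·s) / √(2 × 3.34 × 10^-27 kg × 4.899 × 10^-16 J)
λ = 3.66 × 10^-13 m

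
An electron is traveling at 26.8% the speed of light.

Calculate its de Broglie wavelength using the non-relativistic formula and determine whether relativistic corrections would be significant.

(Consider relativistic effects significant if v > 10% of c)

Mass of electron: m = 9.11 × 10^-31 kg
Yes, relativistic corrections are needed.

Using the non-relativistic de Broglie formula λ = h/(mv):

v = 26.8% × c = 8.034 × 10^7 m/s

λ = h/(mv)
λ = (6.626 × 10^-34 J·s) / (9.11 × 10^-31 kg × 8.034 × 10^7 m/s)
λ = 9.05 × 10^-12 m

Since v = 26.8% of c > 10% of c, relativistic corrections ARE significant and the actual wavelength would differ from this non-relativistic estimate.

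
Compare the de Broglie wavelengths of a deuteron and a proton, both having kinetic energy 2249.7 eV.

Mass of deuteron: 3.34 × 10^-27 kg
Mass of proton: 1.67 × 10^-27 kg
The proton has the longer wavelength.

Using λ = h/√(2mKE):

For deuteron: λ₁ = h/√(2m₁KE) = 4.27 × 10^-13 m
For proton: λ₂ = h/√(2m₂KE) = 6.04 × 10^-13 m

Since λ ∝ 1/√m at constant kinetic energy, the lighter particle has the longer wavelength.

The proton has the longer de Broglie wavelength.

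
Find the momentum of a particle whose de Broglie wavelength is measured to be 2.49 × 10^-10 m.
2.66 × 10^-24 kg·m/s

From the de Broglie relation λ = h/p, we solve for p:

p = h/λ
p = (6.626 × 10^-34 J·s) / (2.49 × 10^-10 m)
p = 2.66 × 10^-24 kg·m/s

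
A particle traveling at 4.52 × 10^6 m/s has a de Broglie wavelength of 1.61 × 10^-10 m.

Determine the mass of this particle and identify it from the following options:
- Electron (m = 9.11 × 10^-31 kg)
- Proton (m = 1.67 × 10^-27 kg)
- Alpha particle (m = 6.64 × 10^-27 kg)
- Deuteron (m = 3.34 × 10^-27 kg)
The particle is an electron.

From λ = h/(mv), solve for mass:

m = h/(λv)
m = (6.626 × 10^-34 J·s) / (1.61 × 10^-10 m × 4.52 × 10^6 m/s)
m = 9.11 × 10^-31 kg

Comparing with the listed masses, this is closest to an electron.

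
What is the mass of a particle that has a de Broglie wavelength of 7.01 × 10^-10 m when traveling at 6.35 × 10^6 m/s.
1.49 × 10^-31 kg

From the de Broglie relation λ = h/(mv), we solve for m:

m = h/(λv)
m = (6.626 × 10^-34 J·s) / (7.01 × 10^-10 m × 6.35 × 10^6 m/s)
m = 1.49 × 10^-31 kg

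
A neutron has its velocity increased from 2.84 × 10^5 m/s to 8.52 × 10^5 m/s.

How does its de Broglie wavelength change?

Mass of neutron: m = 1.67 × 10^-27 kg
The wavelength decreases by a factor of 3.

Using λ = h/(mv):

Initial wavelength: λ₁ = h/(mv₁) = 1.40 × 10^-12 m
Final wavelength: λ₂ = h/(mv₂) = 4.66 × 10^-13 m

Since λ ∝ 1/v, when velocity increases by a factor of 3, the wavelength decreases by a factor of 3.

λ₂/λ₁ = v₁/v₂ = 1/3

The wavelength decreases by a factor of 3.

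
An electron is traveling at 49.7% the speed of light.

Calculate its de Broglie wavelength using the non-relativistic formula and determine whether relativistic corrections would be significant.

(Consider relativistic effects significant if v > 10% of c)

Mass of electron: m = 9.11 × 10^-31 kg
Yes, relativistic corrections are needed.

Using the non-relativistic de Broglie formula λ = h/(mv):

v = 49.7% × c = 1.490 × 10^8 m/s

λ = h/(mv)
λ = (6.626 × 10^-34 J·s) / (9.11 × 10^-31 kg × 1.490 × 10^8 m/s)
λ = 4.88 × 10^-12 m

Since v = 49.7% of c > 10% of c, relativistic corrections ARE significant and the actual wavelength would differ from this non-relativistic estimate.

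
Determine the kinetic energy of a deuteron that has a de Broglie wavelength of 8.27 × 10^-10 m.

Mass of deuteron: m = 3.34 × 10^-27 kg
9.61 × 10^-23 J (or 6.00 × 10^-4 eV)

From λ = h/√(2mKE), we solve for KE:

λ² = h²/(2mKE)
KE = h²/(2mλ²)
KE = (6.626 × 10^-34 J·s)² / (2 × 3.34 × 10^-27 kg × (8.27 × 10^-10 m)²)
KE = 9.61 × 10^-23 J
KE = 6.00 × 10^-4 eV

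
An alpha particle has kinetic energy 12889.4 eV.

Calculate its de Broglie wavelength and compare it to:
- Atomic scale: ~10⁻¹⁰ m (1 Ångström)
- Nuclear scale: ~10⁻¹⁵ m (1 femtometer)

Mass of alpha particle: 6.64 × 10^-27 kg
λ = 1.27 × 10^-13 m, which is between nuclear and atomic scales.

Using λ = h/√(2mKE):

KE = 12889.4 eV = 2.065 × 10^-15 J

λ = h/√(2mKE)
λ = (6.626 × 10^-34 J·s) / √(2 × 6.64 × 10^-27 kg × 2.065 × 10^-15 J)
λ = 1.27 × 10^-13 m

Comparison:
- Atomic scale (10⁻¹⁰ m): λ is 0.0013× this size
- Nuclear scale (10⁻¹⁵ m): λ is 1.3e+02× this size

The wavelength is between nuclear and atomic scales.

This wavelength is appropriate for probing atomic structure but too large for nuclear physics experiments.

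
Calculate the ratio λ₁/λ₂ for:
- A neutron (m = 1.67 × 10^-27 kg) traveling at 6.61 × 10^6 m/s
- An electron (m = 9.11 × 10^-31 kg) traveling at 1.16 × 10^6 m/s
λ₁/λ₂ = 9.57 × 10^-5

Using λ = h/(mv):

λ₁ = h/(m₁v₁) = 6.00 × 10^-14 m
λ₂ = h/(m₂v₂) = 6.27 × 10^-10 m

Ratio λ₁/λ₂ = (m₂v₂)/(m₁v₁)
         = (9.11 × 10^-31 kg × 1.16 × 10^6 m/s) / (1.67 × 10^-27 kg × 6.61 × 10^6 m/s)
         = 9.57 × 10^-5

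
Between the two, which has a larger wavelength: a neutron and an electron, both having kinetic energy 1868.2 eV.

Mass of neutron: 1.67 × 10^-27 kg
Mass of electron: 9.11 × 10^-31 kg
The electron has the longer wavelength.

Using λ = h/√(2mKE):

For neutron: λ₁ = h/√(2m₁KE) = 6.63 × 10^-13 m
For electron: λ₂ = h/√(2m₂KE) = 2.84 × 10^-11 m

Since λ ∝ 1/√m at constant kinetic energy, the lighter particle has the longer wavelength.

The electron has the longer de Broglie wavelength.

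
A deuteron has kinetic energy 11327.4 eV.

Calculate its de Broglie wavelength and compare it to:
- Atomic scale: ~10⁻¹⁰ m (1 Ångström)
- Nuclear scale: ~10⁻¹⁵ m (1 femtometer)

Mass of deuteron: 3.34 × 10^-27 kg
λ = 1.90 × 10^-13 m, which is between nuclear and atomic scales.

Using λ = h/√(2mKE):

KE = 11327.4 eV = 1.815 × 10^-15 J

λ = h/√(2mKE)
λ = (6.626 × 10^-34 J·s) / √(2 × 3.34 × 10^-27 kg × 1.815 × 10^-15 J)
λ = 1.90 × 10^-13 m

Comparison:
- Atomic scale (10⁻¹⁰ m): λ is 0.0019× this size
- Nuclear scale (10⁻¹⁵ m): λ is 1.9e+02× this size

The wavelength is between nuclear and atomic scales.

This wavelength is appropriate for probing atomic structure but too large for nuclear physics experiments.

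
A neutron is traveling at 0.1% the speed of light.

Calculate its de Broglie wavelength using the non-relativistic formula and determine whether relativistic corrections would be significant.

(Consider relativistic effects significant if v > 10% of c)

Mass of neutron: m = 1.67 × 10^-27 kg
No, relativistic corrections are not needed.

Using the non-relativistic de Broglie formula λ = h/(mv):

v = 0.1% × c = 2.998 × 10^5 m/s

λ = h/(mv)
λ = (6.626 × 10^-34 J·s) / (1.67 × 10^-27 kg × 2.998 × 10^5 m/s)
λ = 1.32 × 10^-12 m

Since v = 0.1% of c < 10% of c, relativistic corrections are NOT significant and this non-relativistic result is a good approximation.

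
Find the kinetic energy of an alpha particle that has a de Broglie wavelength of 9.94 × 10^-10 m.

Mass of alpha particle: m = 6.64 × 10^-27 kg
3.35 × 10^-23 J (or 2.09 × 10^-4 eV)

From λ = h/√(2mKE), we solve for KE:

λ² = h²/(2mKE)
KE = h²/(2mλ²)
KE = (6.626 × 10^-34 J·s)² / (2 × 6.64 × 10^-27 kg × (9.94 × 10^-10 m)²)
KE = 3.35 × 10^-23 J
KE = 2.09 × 10^-4 eV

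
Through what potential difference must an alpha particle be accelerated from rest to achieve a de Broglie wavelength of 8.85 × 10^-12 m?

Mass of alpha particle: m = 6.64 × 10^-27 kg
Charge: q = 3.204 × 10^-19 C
1.32 V

From λ = h/√(2mqV), we solve for V:

λ² = h²/(2mqV)
V = h²/(2mqλ²)
V = (6.626 × 10^-34 J·s)² / (2 × 6.64 × 10^-27 kg × 3.204 × 10^-19 C × (8.85 × 10^-12 m)²)
V = 1.32 V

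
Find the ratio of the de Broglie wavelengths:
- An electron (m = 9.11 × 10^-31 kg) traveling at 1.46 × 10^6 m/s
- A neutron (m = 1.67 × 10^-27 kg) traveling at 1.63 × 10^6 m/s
λ₁/λ₂ = 2.05 × 10^3

Using λ = h/(mv):

λ₁ = h/(m₁v₁) = 4.98 × 10^-10 m
λ₂ = h/(m₂v₂) = 2.43 × 10^-13 m

Ratio λ₁/λ₂ = (m₂v₂)/(m₁v₁)
         = (1.67 × 10^-27 kg × 1.63 × 10^6 m/s) / (9.11 × 10^-31 kg × 1.46 × 10^6 m/s)
         = 2.05 × 10^3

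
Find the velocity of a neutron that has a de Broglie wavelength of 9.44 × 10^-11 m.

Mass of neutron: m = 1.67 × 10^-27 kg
4.20 × 10^3 m/s

From the de Broglie relation λ = h/(mv), we solve for v:

v = h/(mλ)
v = (6.626 × 10^-34 J·s) / (1.67 × 10^-27 kg × 9.44 × 10^-11 m)
v = 4.20 × 10^3 m/s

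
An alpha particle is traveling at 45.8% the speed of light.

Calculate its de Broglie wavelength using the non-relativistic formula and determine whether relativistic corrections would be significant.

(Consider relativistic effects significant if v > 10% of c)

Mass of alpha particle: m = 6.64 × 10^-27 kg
Yes, relativistic corrections are needed.

Using the non-relativistic de Broglie formula λ = h/(mv):

v = 45.8% × c = 1.373 × 10^8 m/s

λ = h/(mv)
λ = (6.626 × 10^-34 J·s) / (6.64 × 10^-27 kg × 1.373 × 10^8 m/s)
λ = 7.27 × 10^-16 m

Since v = 45.8% of c > 10% of c, relativistic corrections ARE significant and the actual wavelength would differ from this non-relativistic estimate.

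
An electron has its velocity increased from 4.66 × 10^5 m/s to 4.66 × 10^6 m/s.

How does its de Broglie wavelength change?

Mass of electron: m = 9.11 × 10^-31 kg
The wavelength decreases by a factor of 10.

Using λ = h/(mv):

Initial wavelength: λ₁ = h/(mv₁) = 1.56 × 10^-9 m
Final wavelength: λ₂ = h/(mv₂) = 1.56 × 10^-10 m

Since λ ∝ 1/v, when velocity increases by a factor of 10, the wavelength decreases by a factor of 10.

λ₂/λ₁ = v₁/v₂ = 1/10

The wavelength decreases by a factor of 10.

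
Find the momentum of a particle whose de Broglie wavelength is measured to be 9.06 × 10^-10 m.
7.31 × 10^-25 kg·m/s

From the de Broglie relation λ = h/p, we solve for p:

p = h/λ
p = (6.626 × 10^-34 J·s) / (9.06 × 10^-10 m)
p = 7.31 × 10^-25 kg·m/s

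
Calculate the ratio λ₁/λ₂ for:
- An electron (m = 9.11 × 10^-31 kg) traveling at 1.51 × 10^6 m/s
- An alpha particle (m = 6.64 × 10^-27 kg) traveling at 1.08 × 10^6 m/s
λ₁/λ₂ = 5.21 × 10^3

Using λ = h/(mv):

λ₁ = h/(m₁v₁) = 4.82 × 10^-10 m
λ₂ = h/(m₂v₂) = 9.24 × 10^-14 m

Ratio λ₁/λ₂ = (m₂v₂)/(m₁v₁)
         = (6.64 × 10^-27 kg × 1.08 × 10^6 m/s) / (9.11 × 10^-31 kg × 1.51 × 10^6 m/s)
         = 5.21 × 10^3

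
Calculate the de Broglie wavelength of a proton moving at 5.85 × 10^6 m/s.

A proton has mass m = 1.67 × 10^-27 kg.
6.78 × 10^-14 m

Using the de Broglie relation λ = h/(mv):

λ = h/(mv)
λ = (6.626 × 10^-34 J·s) / (1.67 × 10^-27 kg × 5.85 × 10^6 m/s)
λ = 6.78 × 10^-14 m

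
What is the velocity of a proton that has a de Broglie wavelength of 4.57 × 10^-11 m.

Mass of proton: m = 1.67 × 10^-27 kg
8.68 × 10^3 m/s

From the de Broglie relation λ = h/(mv), we solve for v:

v = h/(mλ)
v = (6.626 × 10^-34 J·s) / (1.67 × 10^-27 kg × 4.57 × 10^-11 m)
v = 8.68 × 10^3 m/s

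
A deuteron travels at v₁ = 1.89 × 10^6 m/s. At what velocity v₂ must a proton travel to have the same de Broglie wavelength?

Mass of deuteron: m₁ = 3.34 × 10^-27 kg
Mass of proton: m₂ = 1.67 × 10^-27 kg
v₂ = 3.78 × 10^6 m/s

For equal de Broglie wavelengths: λ₁ = λ₂

h/(m₁v₁) = h/(m₂v₂)
m₁v₁ = m₂v₂
v₂ = v₁ · (m₁/m₂)

v₂ = 1.89 × 10^6 m/s × (3.34 × 10^-27 kg / 1.67 × 10^-27 kg)
v₂ = 3.78 × 10^6 m/s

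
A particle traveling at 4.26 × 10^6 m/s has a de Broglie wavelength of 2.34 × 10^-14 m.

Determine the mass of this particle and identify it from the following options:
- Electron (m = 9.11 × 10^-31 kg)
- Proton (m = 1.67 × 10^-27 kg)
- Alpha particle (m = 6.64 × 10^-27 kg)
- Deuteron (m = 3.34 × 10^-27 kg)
The particle is an alpha particle.

From λ = h/(mv), solve for mass:

m = h/(λv)
m = (6.626 × 10^-34 J·s) / (2.34 × 10^-14 m × 4.26 × 10^6 m/s)
m = 6.65 × 10^-27 kg

Comparing with the listed masses, this is closest to an alpha particle.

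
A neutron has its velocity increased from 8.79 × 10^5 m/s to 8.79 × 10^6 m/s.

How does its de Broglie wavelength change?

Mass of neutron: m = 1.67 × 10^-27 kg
The wavelength decreases by a factor of 10.

Using λ = h/(mv):

Initial wavelength: λ₁ = h/(mv₁) = 4.51 × 10^-13 m
Final wavelength: λ₂ = h/(mv₂) = 4.51 × 10^-14 m

Since λ ∝ 1/v, when velocity increases by a factor of 10, the wavelength decreases by a factor of 10.

λ₂/λ₁ = v₁/v₂ = 1/10

The wavelength decreases by a factor of 10.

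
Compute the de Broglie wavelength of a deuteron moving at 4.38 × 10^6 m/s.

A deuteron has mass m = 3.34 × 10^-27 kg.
4.53 × 10^-14 m

Using the de Broglie relation λ = h/(mv):

λ = h/(mv)
λ = (6.626 × 10^-34 J·s) / (3.34 × 10^-27 kg × 4.38 × 10^6 m/s)
λ = 4.53 × 10^-14 m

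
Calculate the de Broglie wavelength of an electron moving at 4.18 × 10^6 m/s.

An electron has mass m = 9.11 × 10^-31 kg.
1.74 × 10^-10 m

Using the de Broglie relation λ = h/(mv):

λ = h/(mv)
λ = (6.626 × 10^-34 J·s) / (9.11 × 10^-31 kg × 4.18 × 10^6 m/s)
λ = 1.74 × 10^-10 m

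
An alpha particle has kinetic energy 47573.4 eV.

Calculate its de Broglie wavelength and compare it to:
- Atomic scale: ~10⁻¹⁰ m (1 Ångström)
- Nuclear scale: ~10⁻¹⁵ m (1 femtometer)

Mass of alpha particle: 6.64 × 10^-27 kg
λ = 6.59 × 10^-14 m, which is between nuclear and atomic scales.

Using λ = h/√(2mKE):

KE = 47573.4 eV = 7.622 × 10^-15 J

λ = h/√(2mKE)
λ = (6.626 × 10^-34 J·s) / √(2 × 6.64 × 10^-27 kg × 7.622 × 10^-15 J)
λ = 6.59 × 10^-14 m

Comparison:
- Atomic scale (10⁻¹⁰ m): λ is 0.00066× this size
- Nuclear scale (10⁻¹⁵ m): λ is 66× this size

The wavelength is between nuclear and atomic scales.

This wavelength is appropriate for probing atomic structure but too large for nuclear physics experiments.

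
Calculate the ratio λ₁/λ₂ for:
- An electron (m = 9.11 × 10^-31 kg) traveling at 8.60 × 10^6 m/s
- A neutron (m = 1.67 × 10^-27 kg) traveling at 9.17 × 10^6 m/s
λ₁/λ₂ = 1.95 × 10^3

Using λ = h/(mv):

λ₁ = h/(m₁v₁) = 8.46 × 10^-11 m
λ₂ = h/(m₂v₂) = 4.33 × 10^-14 m

Ratio λ₁/λ₂ = (m₂v₂)/(m₁v₁)
         = (1.67 × 10^-27 kg × 9.17 × 10^6 m/s) / (9.11 × 10^-31 kg × 8.60 × 10^6 m/s)
         = 1.95 × 10^3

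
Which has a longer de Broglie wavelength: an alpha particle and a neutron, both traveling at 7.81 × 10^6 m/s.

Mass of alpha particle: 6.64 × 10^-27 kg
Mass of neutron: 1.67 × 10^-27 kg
The neutron has the longer wavelength.

Using λ = h/(mv), since both particles have the same velocity, the wavelength depends only on mass.

For alpha particle: λ₁ = h/(m₁v) = 1.28 × 10^-14 m
For neutron: λ₂ = h/(m₂v) = 5.08 × 10^-14 m

Since λ ∝ 1/m at constant velocity, the lighter particle has the longer wavelength.

The neutron has the longer de Broglie wavelength.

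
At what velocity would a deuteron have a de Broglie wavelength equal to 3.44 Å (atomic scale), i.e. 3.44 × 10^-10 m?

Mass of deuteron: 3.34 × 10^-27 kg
5.77 × 10^2 m/s

From λ = h/(mv), solve for v:

v = h/(mλ)
v = (6.626 × 10^-34 J·s) / (3.34 × 10^-27 kg × 3.44 × 10^-10 m)
v = 5.77 × 10^2 m/s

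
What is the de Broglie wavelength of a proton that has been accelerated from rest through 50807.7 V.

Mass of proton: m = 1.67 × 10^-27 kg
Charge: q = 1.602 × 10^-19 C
1.27 × 10^-13 m

When a particle is accelerated through voltage V, it gains kinetic energy KE = qV.

The de Broglie wavelength is then λ = h/√(2mqV):

λ = h/√(2mqV)
λ = (6.626 × 10^-34 J·s) / √(2 × 1.67 × 10^-27 kg × 1.602 × 10^-19 C × 50807.7 V)
λ = 1.27 × 10^-13 m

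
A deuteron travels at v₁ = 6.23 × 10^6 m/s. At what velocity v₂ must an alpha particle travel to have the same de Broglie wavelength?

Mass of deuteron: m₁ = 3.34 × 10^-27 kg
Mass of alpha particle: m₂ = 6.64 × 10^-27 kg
v₂ = 3.13 × 10^6 m/s

For equal de Broglie wavelengths: λ₁ = λ₂

h/(m₁v₁) = h/(m₂v₂)
m₁v₁ = m₂v₂
v₂ = v₁ · (m₁/m₂)

v₂ = 6.23 × 10^6 m/s × (3.34 × 10^-27 kg / 6.64 × 10^-27 kg)
v₂ = 3.13 × 10^6 m/s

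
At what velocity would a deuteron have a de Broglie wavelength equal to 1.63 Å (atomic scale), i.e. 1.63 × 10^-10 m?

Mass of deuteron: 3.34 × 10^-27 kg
1.22 × 10^3 m/s

From λ = h/(mv), solve for v:

v = h/(mλ)
v = (6.626 × 10^-34 J·s) / (3.34 × 10^-27 kg × 1.63 × 10^-10 m)
v = 1.22 × 10^3 m/s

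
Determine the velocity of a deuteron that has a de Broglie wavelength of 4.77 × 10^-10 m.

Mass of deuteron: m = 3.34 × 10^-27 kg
4.16 × 10^2 m/s

From the de Broglie relation λ = h/(mv), we solve for v:

v = h/(mλ)
v = (6.626 × 10^-34 J·s) / (3.34 × 10^-27 kg × 4.77 × 10^-10 m)
v = 4.16 × 10^2 m/s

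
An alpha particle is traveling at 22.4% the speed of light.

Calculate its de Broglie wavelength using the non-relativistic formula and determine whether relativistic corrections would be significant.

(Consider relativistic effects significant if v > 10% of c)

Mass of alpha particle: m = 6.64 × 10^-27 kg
Yes, relativistic corrections are needed.

Using the non-relativistic de Broglie formula λ = h/(mv):

v = 22.4% × c = 6.715 × 10^7 m/s

λ = h/(mv)
λ = (6.626 × 10^-34 J·s) / (6.64 × 10^-27 kg × 6.715 × 10^7 m/s)
λ = 1.49 × 10^-15 m

Since v = 22.4% of c > 10% of c, relativistic corrections ARE significant and the actual wavelength would differ from this non-relativistic estimate.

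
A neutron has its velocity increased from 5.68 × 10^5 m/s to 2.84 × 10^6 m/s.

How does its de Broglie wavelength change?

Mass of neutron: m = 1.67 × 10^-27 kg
The wavelength decreases by a factor of 5.

Using λ = h/(mv):

Initial wavelength: λ₁ = h/(mv₁) = 6.99 × 10^-13 m
Final wavelength: λ₂ = h/(mv₂) = 1.40 × 10^-13 m

Since λ ∝ 1/v, when velocity increases by a factor of 5, the wavelength decreases by a factor of 5.

λ₂/λ₁ = v₁/v₂ = 1/5

The wavelength decreases by a factor of 5.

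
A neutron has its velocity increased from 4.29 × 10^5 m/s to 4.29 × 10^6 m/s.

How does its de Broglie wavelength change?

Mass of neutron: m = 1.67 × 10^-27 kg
The wavelength decreases by a factor of 10.

Using λ = h/(mv):

Initial wavelength: λ₁ = h/(mv₁) = 9.25 × 10^-13 m
Final wavelength: λ₂ = h/(mv₂) = 9.25 × 10^-14 m

Since λ ∝ 1/v, when velocity increases by a factor of 10, the wavelength decreases by a factor of 10.

λ₂/λ₁ = v₁/v₂ = 1/10

The wavelength decreases by a factor of 10.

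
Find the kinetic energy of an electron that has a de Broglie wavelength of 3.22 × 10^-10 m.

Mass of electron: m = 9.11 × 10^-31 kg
2.32 × 10^-18 J (or 14.5 eV)

From λ = h/√(2mKE), we solve for KE:

λ² = h²/(2mKE)
KE = h²/(2mλ²)
KE = (6.626 × 10^-34 J·s)² / (2 × 9.11 × 10^-31 kg × (3.22 × 10^-10 m)²)
KE = 2.32 × 10^-18 J
KE = 14.5 eV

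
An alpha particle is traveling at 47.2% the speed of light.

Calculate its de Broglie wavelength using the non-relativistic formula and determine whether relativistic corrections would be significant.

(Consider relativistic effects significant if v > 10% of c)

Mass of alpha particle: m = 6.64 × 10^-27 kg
Yes, relativistic corrections are needed.

Using the non-relativistic de Broglie formula λ = h/(mv):

v = 47.2% × c = 1.415 × 10^8 m/s

λ = h/(mv)
λ = (6.626 × 10^-34 J·s) / (6.64 × 10^-27 kg × 1.415 × 10^8 m/s)
λ = 7.05 × 10^-16 m

Since v = 47.2% of c > 10% of c, relativistic corrections ARE significant and the actual wavelength would differ from this non-relativistic estimate.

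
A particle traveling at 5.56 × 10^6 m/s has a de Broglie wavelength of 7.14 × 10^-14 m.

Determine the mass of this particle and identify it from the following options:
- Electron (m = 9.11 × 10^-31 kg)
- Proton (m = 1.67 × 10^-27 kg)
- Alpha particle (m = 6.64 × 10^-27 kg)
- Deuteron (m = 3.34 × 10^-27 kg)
The particle is a proton.

From λ = h/(mv), solve for mass:

m = h/(λv)
m = (6.626 × 10^-34 J·s) / (7.14 × 10^-14 m × 5.56 × 10^6 m/s)
m = 1.67 × 10^-27 kg

Comparing with the listed masses, this is closest to a proton.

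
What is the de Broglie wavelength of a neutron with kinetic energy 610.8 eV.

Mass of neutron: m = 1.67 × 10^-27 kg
1.16 × 10^-12 m

Using λ = h/√(2mKE):

First convert KE to Joules: KE = 610.8 eV = 9.786 × 10^-17 J

λ = h/√(2mKE)
λ = (6.626 × 10^-34 J·s) / √(2 × 1.67 × 10^-27 kg × 9.786 × 10^-17 J)
λ = 1.16 × 10^-12 m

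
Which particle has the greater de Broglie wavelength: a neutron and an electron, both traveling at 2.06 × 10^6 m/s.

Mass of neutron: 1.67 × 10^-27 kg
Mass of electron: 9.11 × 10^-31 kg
The electron has the longer wavelength.

Using λ = h/(mv), since both particles have the same velocity, the wavelength depends only on mass.

For neutron: λ₁ = h/(m₁v) = 1.93 × 10^-13 m
For electron: λ₂ = h/(m₂v) = 3.53 × 10^-10 m

Since λ ∝ 1/m at constant velocity, the lighter particle has the longer wavelength.

The electron has the longer de Broglie wavelength.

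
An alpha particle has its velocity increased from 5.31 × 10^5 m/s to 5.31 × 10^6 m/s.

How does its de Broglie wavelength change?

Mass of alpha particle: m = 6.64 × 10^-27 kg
The wavelength decreases by a factor of 10.

Using λ = h/(mv):

Initial wavelength: λ₁ = h/(mv₁) = 1.88 × 10^-13 m
Final wavelength: λ₂ = h/(mv₂) = 1.88 × 10^-14 m

Since λ ∝ 1/v, when velocity increases by a factor of 10, the wavelength decreases by a factor of 10.

λ₂/λ₁ = v₁/v₂ = 1/10

The wavelength decreases by a factor of 10.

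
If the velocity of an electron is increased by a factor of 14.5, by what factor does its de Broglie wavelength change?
The wavelength decreases by a factor of 14.5.

From λ = h/(mv), the wavelength is inversely proportional to velocity:

λ ∝ 1/v

If v → 14.5v, then λ → λ/14.5

When velocity is increased by a factor of 14.5, the wavelength decreases by a factor of 14.5.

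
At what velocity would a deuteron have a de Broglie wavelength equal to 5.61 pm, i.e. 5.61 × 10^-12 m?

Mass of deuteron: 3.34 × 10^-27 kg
3.54 × 10^4 m/s

From λ = h/(mv), solve for v:

v = h/(mλ)
v = (6.626 × 10^-34 J·s) / (3.34 × 10^-27 kg × 5.61 × 10^-12 m)
v = 3.54 × 10^4 m/s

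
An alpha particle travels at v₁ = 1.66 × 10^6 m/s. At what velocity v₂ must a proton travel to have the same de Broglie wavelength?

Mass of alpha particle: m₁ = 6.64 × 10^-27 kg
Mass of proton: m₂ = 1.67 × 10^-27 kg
v₂ = 6.60 × 10^6 m/s

For equal de Broglie wavelengths: λ₁ = λ₂

h/(m₁v₁) = h/(m₂v₂)
m₁v₁ = m₂v₂
v₂ = v₁ · (m₁/m₂)

v₂ = 1.66 × 10^6 m/s × (6.64 × 10^-27 kg / 1.67 × 10^-27 kg)
v₂ = 6.60 × 10^6 m/s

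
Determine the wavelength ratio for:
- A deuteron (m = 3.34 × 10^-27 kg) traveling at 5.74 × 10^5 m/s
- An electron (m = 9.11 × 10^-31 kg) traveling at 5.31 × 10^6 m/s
λ₁/λ₂ = 2.52 × 10^-3

Using λ = h/(mv):

λ₁ = h/(m₁v₁) = 3.46 × 10^-13 m
λ₂ = h/(m₂v₂) = 1.37 × 10^-10 m

Ratio λ₁/λ₂ = (m₂v₂)/(m₁v₁)
         = (9.11 × 10^-31 kg × 5.31 × 10^6 m/s) / (3.34 × 10^-27 kg × 5.74 × 10^5 m/s)
         = 2.52 × 10^-3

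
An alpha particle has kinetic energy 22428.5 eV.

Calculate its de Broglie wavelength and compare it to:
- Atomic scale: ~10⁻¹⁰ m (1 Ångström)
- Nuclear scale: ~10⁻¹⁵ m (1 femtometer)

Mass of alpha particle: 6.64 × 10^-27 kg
λ = 9.59 × 10^-14 m, which is between nuclear and atomic scales.

Using λ = h/√(2mKE):

KE = 22428.5 eV = 3.593 × 10^-15 J

λ = h/√(2mKE)
λ = (6.626 × 10^-34 J·s) / √(2 × 6.64 × 10^-27 kg × 3.593 × 10^-15 J)
λ = 9.59 × 10^-14 m

Comparison:
- Atomic scale (10⁻¹⁰ m): λ is 0.00096× this size
- Nuclear scale (10⁻¹⁵ m): λ is 96× this size

The wavelength is between nuclear and atomic scales.

This wavelength is appropriate for probing atomic structure but too large for nuclear physics experiments.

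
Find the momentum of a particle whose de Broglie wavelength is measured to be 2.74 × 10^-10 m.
2.42 × 10^-24 kg·m/s

From the de Broglie relation λ = h/p, we solve for p:

p = h/λ
p = (6.626 × 10^-34 J·s) / (2.74 × 10^-10 m)
p = 2.42 × 10^-24 kg·m/s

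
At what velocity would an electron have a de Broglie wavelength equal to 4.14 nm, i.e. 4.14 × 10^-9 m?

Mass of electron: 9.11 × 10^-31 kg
1.76 × 10^5 m/s

From λ = h/(mv), solve for v:

v = h/(mλ)
v = (6.626 × 10^-34 J·s) / (9.11 × 10^-31 kg × 4.14 × 10^-9 m)
v = 1.76 × 10^5 m/s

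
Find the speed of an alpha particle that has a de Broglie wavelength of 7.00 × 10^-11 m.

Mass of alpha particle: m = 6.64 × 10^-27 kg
1.43 × 10^3 m/s

From the de Broglie relation λ = h/(mv), we solve for v:

v = h/(mλ)
v = (6.626 × 10^-34 J·s) / (6.64 × 10^-27 kg × 7.00 × 10^-11 m)
v = 1.43 × 10^3 m/s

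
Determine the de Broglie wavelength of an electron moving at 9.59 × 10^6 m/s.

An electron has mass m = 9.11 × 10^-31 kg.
7.58 × 10^-11 m

Using the de Broglie relation λ = h/(mv):

λ = h/(mv)
λ = (6.626 × 10^-34 J·s) / (9.11 × 10^-31 kg × 9.59 × 10^6 m/s)
λ = 7.58 × 10^-11 m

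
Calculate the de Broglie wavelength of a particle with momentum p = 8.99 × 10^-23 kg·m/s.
7.37 × 10^-12 m

Using the de Broglie relation λ = h/p:

λ = h/p
λ = (6.626 × 10^-34 J·s) / (8.99 × 10^-23 kg·m/s)
λ = 7.37 × 10^-12 m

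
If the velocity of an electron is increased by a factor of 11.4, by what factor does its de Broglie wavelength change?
The wavelength decreases by a factor of 11.4.

From λ = h/(mv), the wavelength is inversely proportional to velocity:

λ ∝ 1/v

If v → 11.4v, then λ → λ/11.4

When velocity is increased by a factor of 11.4, the wavelength decreases by a factor of 11.4.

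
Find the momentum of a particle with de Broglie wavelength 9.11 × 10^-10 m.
7.27 × 10^-25 kg·m/s

From the de Broglie relation λ = h/p, we solve for p:

p = h/λ
p = (6.626 × 10^-34 J·s) / (9.11 × 10^-10 m)
p = 7.27 × 10^-25 kg·m/s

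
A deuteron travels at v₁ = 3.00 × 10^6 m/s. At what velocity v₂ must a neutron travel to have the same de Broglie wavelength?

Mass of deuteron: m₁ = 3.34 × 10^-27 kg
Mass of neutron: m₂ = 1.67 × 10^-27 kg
v₂ = 6.00 × 10^6 m/s

For equal de Broglie wavelengths: λ₁ = λ₂

h/(m₁v₁) = h/(m₂v₂)
m₁v₁ = m₂v₂
v₂ = v₁ · (m₁/m₂)

v₂ = 3.00 × 10^6 m/s × (3.34 × 10^-27 kg / 1.67 × 10^-27 kg)
v₂ = 6.00 × 10^6 m/s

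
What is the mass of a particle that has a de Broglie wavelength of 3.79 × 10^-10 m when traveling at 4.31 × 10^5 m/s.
4.06 × 10^-30 kg

From the de Broglie relation λ = h/(mv), we solve for m:

m = h/(λv)
m = (6.626 × 10^-34 J·s) / (3.79 × 10^-10 m × 4.31 × 10^5 m/s)
m = 4.06 × 10^-30 kg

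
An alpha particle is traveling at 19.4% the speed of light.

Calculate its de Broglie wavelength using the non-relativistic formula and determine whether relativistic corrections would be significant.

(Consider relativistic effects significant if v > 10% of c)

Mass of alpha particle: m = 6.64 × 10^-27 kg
Yes, relativistic corrections are needed.

Using the non-relativistic de Broglie formula λ = h/(mv):

v = 19.4% × c = 5.816 × 10^7 m/s

λ = h/(mv)
λ = (6.626 × 10^-34 J·s) / (6.64 × 10^-27 kg × 5.816 × 10^7 m/s)
λ = 1.72 × 10^-15 m

Since v = 19.4% of c > 10% of c, relativistic corrections ARE significant and the actual wavelength would differ from this non-relativistic estimate.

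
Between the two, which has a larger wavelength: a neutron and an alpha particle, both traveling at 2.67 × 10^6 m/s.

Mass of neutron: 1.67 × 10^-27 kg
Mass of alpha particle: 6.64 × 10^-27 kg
The neutron has the longer wavelength.

Using λ = h/(mv), since both particles have the same velocity, the wavelength depends only on mass.

For neutron: λ₁ = h/(m₁v) = 1.49 × 10^-13 m
For alpha particle: λ₂ = h/(m₂v) = 3.74 × 10^-14 m

Since λ ∝ 1/m at constant velocity, the lighter particle has the longer wavelength.

The neutron has the longer de Broglie wavelength.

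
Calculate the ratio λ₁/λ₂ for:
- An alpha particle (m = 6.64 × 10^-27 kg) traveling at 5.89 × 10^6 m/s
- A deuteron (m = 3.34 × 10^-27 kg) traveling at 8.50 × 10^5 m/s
λ₁/λ₂ = 0.0726

Using λ = h/(mv):

λ₁ = h/(m₁v₁) = 1.69 × 10^-14 m
λ₂ = h/(m₂v₂) = 2.33 × 10^-13 m

Ratio λ₁/λ₂ = (m₂v₂)/(m₁v₁)
         = (3.34 × 10^-27 kg × 8.50 × 10^5 m/s) / (6.64 × 10^-27 kg × 5.89 × 10^6 m/s)
         = 0.0726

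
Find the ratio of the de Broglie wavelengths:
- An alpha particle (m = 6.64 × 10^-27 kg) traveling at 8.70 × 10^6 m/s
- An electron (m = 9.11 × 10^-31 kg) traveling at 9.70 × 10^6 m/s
λ₁/λ₂ = 1.53 × 10^-4

Using λ = h/(mv):

λ₁ = h/(m₁v₁) = 1.15 × 10^-14 m
λ₂ = h/(m₂v₂) = 7.50 × 10^-11 m

Ratio λ₁/λ₂ = (m₂v₂)/(m₁v₁)
         = (9.11 × 10^-31 kg × 9.70 × 10^6 m/s) / (6.64 × 10^-27 kg × 8.70 × 10^6 m/s)
         = 1.53 × 10^-4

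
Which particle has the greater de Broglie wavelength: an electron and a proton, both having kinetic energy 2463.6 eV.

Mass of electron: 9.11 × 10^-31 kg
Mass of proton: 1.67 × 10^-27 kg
The electron has the longer wavelength.

Using λ = h/√(2mKE):

For electron: λ₁ = h/√(2m₁KE) = 2.47 × 10^-11 m
For proton: λ₂ = h/√(2m₂KE) = 5.77 × 10^-13 m

Since λ ∝ 1/√m at constant kinetic energy, the lighter particle has the longer wavelength.

The electron has the longer de Broglie wavelength.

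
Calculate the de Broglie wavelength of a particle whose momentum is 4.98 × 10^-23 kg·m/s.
1.33 × 10^-11 m

Using the de Broglie relation λ = h/p:

λ = h/p
λ = (6.626 × 10^-34 J·s) / (4.98 × 10^-23 kg·m/s)
λ = 1.33 × 10^-11 m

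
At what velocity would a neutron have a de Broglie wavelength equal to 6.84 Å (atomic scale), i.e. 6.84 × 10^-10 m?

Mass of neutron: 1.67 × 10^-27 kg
5.80 × 10^2 m/s

From λ = h/(mv), solve for v:

v = h/(mλ)
v = (6.626 × 10^-34 J·s) / (1.67 × 10^-27 kg × 6.84 × 10^-10 m)
v = 5.80 × 10^2 m/s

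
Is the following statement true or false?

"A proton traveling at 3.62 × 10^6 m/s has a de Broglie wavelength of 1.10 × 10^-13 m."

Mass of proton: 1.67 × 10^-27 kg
True

The claim is correct.

Using λ = h/(mv):
λ = (6.626 × 10^-34 J·s) / (1.67 × 10^-27 kg × 3.62 × 10^6 m/s)
λ = 1.10 × 10^-13 m

This matches the claimed value.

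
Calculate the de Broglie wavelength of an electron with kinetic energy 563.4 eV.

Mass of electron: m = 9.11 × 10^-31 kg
5.17 × 10^-11 m

Using λ = h/√(2mKE):

First convert KE to Joules: KE = 563.4 eV = 9.027 × 10^-17 J

λ = h/√(2mKE)
λ = (6.626 × 10^-34 J·s) / √(2 × 9.11 × 10^-31 kg × 9.027 × 10^-17 J)
λ = 5.17 × 10^-11 m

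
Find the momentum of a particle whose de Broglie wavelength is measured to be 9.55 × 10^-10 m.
6.94 × 10^-25 kg·m/s

From the de Broglie relation λ = h/p, we solve for p:

p = h/λ
p = (6.626 × 10^-34 J·s) / (9.55 × 10^-10 m)
p = 6.94 × 10^-25 kg·m/s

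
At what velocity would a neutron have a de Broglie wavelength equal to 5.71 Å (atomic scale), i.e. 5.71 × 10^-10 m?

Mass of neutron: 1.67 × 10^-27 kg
6.95 × 10^2 m/s

From λ = h/(mv), solve for v:

v = h/(mλ)
v = (6.626 × 10^-34 J·s) / (1.67 × 10^-27 kg × 5.71 × 10^-10 m)
v = 6.95 × 10^2 m/s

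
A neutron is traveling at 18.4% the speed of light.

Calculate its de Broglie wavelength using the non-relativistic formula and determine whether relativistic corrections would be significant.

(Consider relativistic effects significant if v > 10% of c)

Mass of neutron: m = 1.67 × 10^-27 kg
Yes, relativistic corrections are needed.

Using the non-relativistic de Broglie formula λ = h/(mv):

v = 18.4% × c = 5.516 × 10^7 m/s

λ = h/(mv)
λ = (6.626 × 10^-34 J·s) / (1.67 × 10^-27 kg × 5.516 × 10^7 m/s)
λ = 7.19 × 10^-15 m

Since v = 18.4% of c > 10% of c, relativistic corrections ARE significant and the actual wavelength would differ from this non-relativistic estimate.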